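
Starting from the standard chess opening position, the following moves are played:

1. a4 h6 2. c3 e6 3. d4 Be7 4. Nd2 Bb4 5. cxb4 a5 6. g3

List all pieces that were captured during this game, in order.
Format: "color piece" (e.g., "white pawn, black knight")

Tracking captures:
  cxb4: captured black bishop

black bishop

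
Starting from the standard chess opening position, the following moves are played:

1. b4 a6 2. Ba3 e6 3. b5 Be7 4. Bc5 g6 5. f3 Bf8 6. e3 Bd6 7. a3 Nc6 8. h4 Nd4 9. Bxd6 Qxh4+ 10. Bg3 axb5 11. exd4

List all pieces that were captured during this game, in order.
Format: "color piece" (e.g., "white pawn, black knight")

Tracking captures:
  Bxd6: captured black bishop
  Qxh4+: captured white pawn
  axb5: captured white pawn
  exd4: captured black knight

black bishop, white pawn, white pawn, black knight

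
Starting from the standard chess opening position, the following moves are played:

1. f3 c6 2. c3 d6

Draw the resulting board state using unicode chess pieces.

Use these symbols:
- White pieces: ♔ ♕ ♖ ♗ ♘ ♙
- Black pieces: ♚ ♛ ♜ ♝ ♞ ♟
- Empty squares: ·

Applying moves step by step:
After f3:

♜ ♞ ♝ ♛ ♚ ♝ ♞ ♜
♟ ♟ ♟ ♟ ♟ ♟ ♟ ♟
· · · · · · · ·
· · · · · · · ·
· · · · · · · ·
· · · · · ♙ · ·
♙ ♙ ♙ ♙ ♙ · ♙ ♙
♖ ♘ ♗ ♕ ♔ ♗ ♘ ♖


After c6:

♜ ♞ ♝ ♛ ♚ ♝ ♞ ♜
♟ ♟ · ♟ ♟ ♟ ♟ ♟
· · ♟ · · · · ·
· · · · · · · ·
· · · · · · · ·
· · · · · ♙ · ·
♙ ♙ ♙ ♙ ♙ · ♙ ♙
♖ ♘ ♗ ♕ ♔ ♗ ♘ ♖


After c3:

♜ ♞ ♝ ♛ ♚ ♝ ♞ ♜
♟ ♟ · ♟ ♟ ♟ ♟ ♟
· · ♟ · · · · ·
· · · · · · · ·
· · · · · · · ·
· · ♙ · · ♙ · ·
♙ ♙ · ♙ ♙ · ♙ ♙
♖ ♘ ♗ ♕ ♔ ♗ ♘ ♖


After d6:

♜ ♞ ♝ ♛ ♚ ♝ ♞ ♜
♟ ♟ · · ♟ ♟ ♟ ♟
· · ♟ ♟ · · · ·
· · · · · · · ·
· · · · · · · ·
· · ♙ · · ♙ · ·
♙ ♙ · ♙ ♙ · ♙ ♙
♖ ♘ ♗ ♕ ♔ ♗ ♘ ♖



  a b c d e f g h
  ─────────────────
8│♜ ♞ ♝ ♛ ♚ ♝ ♞ ♜│8
7│♟ ♟ · · ♟ ♟ ♟ ♟│7
6│· · ♟ ♟ · · · ·│6
5│· · · · · · · ·│5
4│· · · · · · · ·│4
3│· · ♙ · · ♙ · ·│3
2│♙ ♙ · ♙ ♙ · ♙ ♙│2
1│♖ ♘ ♗ ♕ ♔ ♗ ♘ ♖│1
  ─────────────────
  a b c d e f g h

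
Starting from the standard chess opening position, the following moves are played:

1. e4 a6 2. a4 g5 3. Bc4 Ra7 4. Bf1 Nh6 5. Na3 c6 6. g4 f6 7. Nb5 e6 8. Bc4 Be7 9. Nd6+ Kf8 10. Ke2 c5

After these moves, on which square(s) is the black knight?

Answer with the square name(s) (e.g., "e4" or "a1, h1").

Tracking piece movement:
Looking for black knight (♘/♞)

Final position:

  a b c d e f g h
  ─────────────────
8│· ♞ ♝ ♛ · ♚ · ♜│8
7│♜ ♟ · ♟ ♝ · · ♟│7
6│♟ · · ♘ ♟ ♟ · ♞│6
5│· · ♟ · · · ♟ ·│5
4│♙ · ♗ · ♙ · ♙ ·│4
3│· · · · · · · ·│3
2│· ♙ ♙ ♙ ♔ ♙ · ♙│2
1│♖ · ♗ ♕ · · ♘ ♖│1
  ─────────────────
  a b c d e f g h


b8, h6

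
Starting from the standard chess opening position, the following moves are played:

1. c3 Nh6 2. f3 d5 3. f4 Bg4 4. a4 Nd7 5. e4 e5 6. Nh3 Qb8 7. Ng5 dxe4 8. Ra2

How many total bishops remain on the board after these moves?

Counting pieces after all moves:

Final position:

  a b c d e f g h
  ─────────────────
8│♜ ♛ · · ♚ ♝ · ♜│8
7│♟ ♟ ♟ ♞ · ♟ ♟ ♟│7
6│· · · · · · · ♞│6
5│· · · · ♟ · ♘ ·│5
4│♙ · · · ♟ ♙ ♝ ·│4
3│· · ♙ · · · · ·│3
2│♖ ♙ · ♙ · · ♙ ♙│2
1│· ♘ ♗ ♕ ♔ ♗ · ♖│1
  ─────────────────
  a b c d e f g h


4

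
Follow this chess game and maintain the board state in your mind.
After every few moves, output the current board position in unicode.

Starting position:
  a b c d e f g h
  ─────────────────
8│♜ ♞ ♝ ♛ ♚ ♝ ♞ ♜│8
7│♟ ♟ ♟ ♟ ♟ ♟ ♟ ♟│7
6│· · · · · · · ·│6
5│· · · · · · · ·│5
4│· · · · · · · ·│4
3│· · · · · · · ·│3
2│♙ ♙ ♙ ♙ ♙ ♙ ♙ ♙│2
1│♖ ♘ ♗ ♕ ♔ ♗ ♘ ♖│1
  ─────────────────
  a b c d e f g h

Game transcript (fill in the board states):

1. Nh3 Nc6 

  a b c d e f g h
  ─────────────────
8│♜ · ♝ ♛ ♚ ♝ ♞ ♜│8
7│♟ ♟ ♟ ♟ ♟ ♟ ♟ ♟│7
6│· · ♞ · · · · ·│6
5│· · · · · · · ·│5
4│· · · · · · · ·│4
3│· · · · · · · ♘│3
2│♙ ♙ ♙ ♙ ♙ ♙ ♙ ♙│2
1│♖ ♘ ♗ ♕ ♔ ♗ · ♖│1
  ─────────────────
  a b c d e f g h

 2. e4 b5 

  a b c d e f g h
  ─────────────────
8│♜ · ♝ ♛ ♚ ♝ ♞ ♜│8
7│♟ · ♟ ♟ ♟ ♟ ♟ ♟│7
6│· · ♞ · · · · ·│6
5│· ♟ · · · · · ·│5
4│· · · · ♙ · · ·│4
3│· · · · · · · ♘│3
2│♙ ♙ ♙ ♙ · ♙ ♙ ♙│2
1│♖ ♘ ♗ ♕ ♔ ♗ · ♖│1
  ─────────────────
  a b c d e f g h

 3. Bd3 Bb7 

  a b c d e f g h
  ─────────────────
8│♜ · · ♛ ♚ ♝ ♞ ♜│8
7│♟ ♝ ♟ ♟ ♟ ♟ ♟ ♟│7
6│· · ♞ · · · · ·│6
5│· ♟ · · · · · ·│5
4│· · · · ♙ · · ·│4
3│· · · ♗ · · · ♘│3
2│♙ ♙ ♙ ♙ · ♙ ♙ ♙│2
1│♖ ♘ ♗ ♕ ♔ · · ♖│1
  ─────────────────
  a b c d e f g h



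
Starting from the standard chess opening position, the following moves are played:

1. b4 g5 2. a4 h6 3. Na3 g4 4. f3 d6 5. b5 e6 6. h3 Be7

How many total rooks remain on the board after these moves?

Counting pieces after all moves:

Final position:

  a b c d e f g h
  ─────────────────
8│♜ ♞ ♝ ♛ ♚ · ♞ ♜│8
7│♟ ♟ ♟ · ♝ ♟ · ·│7
6│· · · ♟ ♟ · · ♟│6
5│· ♙ · · · · · ·│5
4│♙ · · · · · ♟ ·│4
3│♘ · · · · ♙ · ♙│3
2│· · ♙ ♙ ♙ · ♙ ·│2
1│♖ · ♗ ♕ ♔ ♗ ♘ ♖│1
  ─────────────────
  a b c d e f g h


4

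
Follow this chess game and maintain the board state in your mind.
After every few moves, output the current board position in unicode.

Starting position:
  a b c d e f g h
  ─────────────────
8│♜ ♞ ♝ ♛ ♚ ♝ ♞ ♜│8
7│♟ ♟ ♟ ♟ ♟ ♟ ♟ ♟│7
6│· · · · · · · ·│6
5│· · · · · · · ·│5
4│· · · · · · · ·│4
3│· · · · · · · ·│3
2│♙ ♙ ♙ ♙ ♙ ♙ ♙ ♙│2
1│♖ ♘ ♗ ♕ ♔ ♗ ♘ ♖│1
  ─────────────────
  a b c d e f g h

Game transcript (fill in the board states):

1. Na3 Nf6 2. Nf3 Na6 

  a b c d e f g h
  ─────────────────
8│♜ · ♝ ♛ ♚ ♝ · ♜│8
7│♟ ♟ ♟ ♟ ♟ ♟ ♟ ♟│7
6│♞ · · · · ♞ · ·│6
5│· · · · · · · ·│5
4│· · · · · · · ·│4
3│♘ · · · · ♘ · ·│3
2│♙ ♙ ♙ ♙ ♙ ♙ ♙ ♙│2
1│♖ · ♗ ♕ ♔ ♗ · ♖│1
  ─────────────────
  a b c d e f g h

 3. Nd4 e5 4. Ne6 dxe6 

  a b c d e f g h
  ─────────────────
8│♜ · ♝ ♛ ♚ ♝ · ♜│8
7│♟ ♟ ♟ · · ♟ ♟ ♟│7
6│♞ · · · ♟ ♞ · ·│6
5│· · · · ♟ · · ·│5
4│· · · · · · · ·│4
3│♘ · · · · · · ·│3
2│♙ ♙ ♙ ♙ ♙ ♙ ♙ ♙│2
1│♖ · ♗ ♕ ♔ ♗ · ♖│1
  ─────────────────
  a b c d e f g h

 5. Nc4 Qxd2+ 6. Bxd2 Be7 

  a b c d e f g h
  ─────────────────
8│♜ · ♝ · ♚ · · ♜│8
7│♟ ♟ ♟ · ♝ ♟ ♟ ♟│7
6│♞ · · · ♟ ♞ · ·│6
5│· · · · ♟ · · ·│5
4│· · ♘ · · · · ·│4
3│· · · · · · · ·│3
2│♙ ♙ ♙ ♗ ♙ ♙ ♙ ♙│2
1│♖ · · ♕ ♔ ♗ · ♖│1
  ─────────────────
  a b c d e f g h

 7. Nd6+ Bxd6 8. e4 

  a b c d e f g h
  ─────────────────
8│♜ · ♝ · ♚ · · ♜│8
7│♟ ♟ ♟ · · ♟ ♟ ♟│7
6│♞ · · ♝ ♟ ♞ · ·│6
5│· · · · ♟ · · ·│5
4│· · · · ♙ · · ·│4
3│· · · · · · · ·│3
2│♙ ♙ ♙ ♗ · ♙ ♙ ♙│2
1│♖ · · ♕ ♔ ♗ · ♖│1
  ─────────────────
  a b c d e f g h


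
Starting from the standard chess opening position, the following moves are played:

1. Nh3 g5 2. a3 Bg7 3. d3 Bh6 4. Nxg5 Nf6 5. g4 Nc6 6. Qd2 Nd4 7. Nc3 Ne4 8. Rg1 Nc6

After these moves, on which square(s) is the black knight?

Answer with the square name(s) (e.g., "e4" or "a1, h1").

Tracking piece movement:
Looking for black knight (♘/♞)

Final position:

  a b c d e f g h
  ─────────────────
8│♜ · ♝ ♛ ♚ · · ♜│8
7│♟ ♟ ♟ ♟ ♟ ♟ · ♟│7
6│· · ♞ · · · · ♝│6
5│· · · · · · ♘ ·│5
4│· · · · ♞ · ♙ ·│4
3│♙ · ♘ ♙ · · · ·│3
2│· ♙ ♙ ♕ ♙ ♙ · ♙│2
1│♖ · ♗ · ♔ ♗ ♖ ·│1
  ─────────────────
  a b c d e f g h


c6, e4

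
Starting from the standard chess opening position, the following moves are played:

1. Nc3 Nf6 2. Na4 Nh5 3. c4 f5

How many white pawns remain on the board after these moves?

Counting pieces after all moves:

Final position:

  a b c d e f g h
  ─────────────────
8│♜ ♞ ♝ ♛ ♚ ♝ · ♜│8
7│♟ ♟ ♟ ♟ ♟ · ♟ ♟│7
6│· · · · · · · ·│6
5│· · · · · ♟ · ♞│5
4│♘ · ♙ · · · · ·│4
3│· · · · · · · ·│3
2│♙ ♙ · ♙ ♙ ♙ ♙ ♙│2
1│♖ · ♗ ♕ ♔ ♗ ♘ ♖│1
  ─────────────────
  a b c d e f g h


8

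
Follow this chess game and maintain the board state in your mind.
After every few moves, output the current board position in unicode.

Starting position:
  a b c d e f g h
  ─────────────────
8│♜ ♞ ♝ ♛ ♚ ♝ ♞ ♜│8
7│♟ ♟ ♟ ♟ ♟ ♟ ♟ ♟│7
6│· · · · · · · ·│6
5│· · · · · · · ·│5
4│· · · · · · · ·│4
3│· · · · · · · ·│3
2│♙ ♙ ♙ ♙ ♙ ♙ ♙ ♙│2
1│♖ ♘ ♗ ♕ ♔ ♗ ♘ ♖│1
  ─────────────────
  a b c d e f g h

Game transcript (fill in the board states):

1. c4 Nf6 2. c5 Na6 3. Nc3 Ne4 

  a b c d e f g h
  ─────────────────
8│♜ · ♝ ♛ ♚ ♝ · ♜│8
7│♟ ♟ ♟ ♟ ♟ ♟ ♟ ♟│7
6│♞ · · · · · · ·│6
5│· · ♙ · · · · ·│5
4│· · · · ♞ · · ·│4
3│· · ♘ · · · · ·│3
2│♙ ♙ · ♙ ♙ ♙ ♙ ♙│2
1│♖ · ♗ ♕ ♔ ♗ ♘ ♖│1
  ─────────────────
  a b c d e f g h

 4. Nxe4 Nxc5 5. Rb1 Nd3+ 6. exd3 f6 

  a b c d e f g h
  ─────────────────
8│♜ · ♝ ♛ ♚ ♝ · ♜│8
7│♟ ♟ ♟ ♟ ♟ · ♟ ♟│7
6│· · · · · ♟ · ·│6
5│· · · · · · · ·│5
4│· · · · ♘ · · ·│4
3│· · · ♙ · · · ·│3
2│♙ ♙ · ♙ · ♙ ♙ ♙│2
1│· ♖ ♗ ♕ ♔ ♗ ♘ ♖│1
  ─────────────────
  a b c d e f g h

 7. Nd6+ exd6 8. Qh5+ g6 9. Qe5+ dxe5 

  a b c d e f g h
  ─────────────────
8│♜ · ♝ ♛ ♚ ♝ · ♜│8
7│♟ ♟ ♟ ♟ · · · ♟│7
6│· · · · · ♟ ♟ ·│6
5│· · · · ♟ · · ·│5
4│· · · · · · · ·│4
3│· · · ♙ · · · ·│3
2│♙ ♙ · ♙ · ♙ ♙ ♙│2
1│· ♖ ♗ · ♔ ♗ ♘ ♖│1
  ─────────────────
  a b c d e f g h

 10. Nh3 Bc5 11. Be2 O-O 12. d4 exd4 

  a b c d e f g h
  ─────────────────
8│♜ · ♝ ♛ · ♜ ♚ ·│8
7│♟ ♟ ♟ ♟ · · · ♟│7
6│· · · · · ♟ ♟ ·│6
5│· · ♝ · · · · ·│5
4│· · · ♟ · · · ·│4
3│· · · · · · · ♘│3
2│♙ ♙ · ♙ ♗ ♙ ♙ ♙│2
1│· ♖ ♗ · ♔ · · ♖│1
  ─────────────────
  a b c d e f g h

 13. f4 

  a b c d e f g h
  ─────────────────
8│♜ · ♝ ♛ · ♜ ♚ ·│8
7│♟ ♟ ♟ ♟ · · · ♟│7
6│· · · · · ♟ ♟ ·│6
5│· · ♝ · · · · ·│5
4│· · · ♟ · ♙ · ·│4
3│· · · · · · · ♘│3
2│♙ ♙ · ♙ ♗ · ♙ ♙│2
1│· ♖ ♗ · ♔ · · ♖│1
  ─────────────────
  a b c d e f g h


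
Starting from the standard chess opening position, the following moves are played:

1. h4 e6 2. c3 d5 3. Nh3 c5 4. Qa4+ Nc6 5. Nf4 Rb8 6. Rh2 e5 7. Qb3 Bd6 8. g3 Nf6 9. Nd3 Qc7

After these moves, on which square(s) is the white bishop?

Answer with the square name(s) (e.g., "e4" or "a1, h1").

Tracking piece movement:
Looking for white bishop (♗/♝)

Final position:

  a b c d e f g h
  ─────────────────
8│· ♜ ♝ · ♚ · · ♜│8
7│♟ ♟ ♛ · · ♟ ♟ ♟│7
6│· · ♞ ♝ · ♞ · ·│6
5│· · ♟ ♟ ♟ · · ·│5
4│· · · · · · · ♙│4
3│· ♕ ♙ ♘ · · ♙ ·│3
2│♙ ♙ · ♙ ♙ ♙ · ♖│2
1│♖ ♘ ♗ · ♔ ♗ · ·│1
  ─────────────────
  a b c d e f g h


c1, f1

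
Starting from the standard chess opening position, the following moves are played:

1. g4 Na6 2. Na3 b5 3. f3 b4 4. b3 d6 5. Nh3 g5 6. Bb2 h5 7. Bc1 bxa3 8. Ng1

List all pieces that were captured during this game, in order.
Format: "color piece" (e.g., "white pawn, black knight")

Tracking captures:
  bxa3: captured white knight

white knight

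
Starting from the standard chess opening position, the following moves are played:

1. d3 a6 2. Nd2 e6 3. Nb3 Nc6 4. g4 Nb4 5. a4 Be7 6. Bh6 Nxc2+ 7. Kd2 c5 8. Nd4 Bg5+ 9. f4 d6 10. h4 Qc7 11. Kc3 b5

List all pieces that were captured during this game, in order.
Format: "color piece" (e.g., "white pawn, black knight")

Tracking captures:
  Nxc2+: captured white pawn

white pawn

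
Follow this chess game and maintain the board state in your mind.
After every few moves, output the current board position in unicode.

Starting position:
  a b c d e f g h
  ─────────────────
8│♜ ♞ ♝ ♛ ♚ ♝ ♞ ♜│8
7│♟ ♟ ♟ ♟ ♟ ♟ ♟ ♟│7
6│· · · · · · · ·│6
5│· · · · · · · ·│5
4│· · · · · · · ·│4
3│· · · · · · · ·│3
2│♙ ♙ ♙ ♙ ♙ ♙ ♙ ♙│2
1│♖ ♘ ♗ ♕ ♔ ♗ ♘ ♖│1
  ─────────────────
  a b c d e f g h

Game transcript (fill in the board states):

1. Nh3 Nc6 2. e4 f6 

  a b c d e f g h
  ─────────────────
8│♜ · ♝ ♛ ♚ ♝ ♞ ♜│8
7│♟ ♟ ♟ ♟ ♟ · ♟ ♟│7
6│· · ♞ · · ♟ · ·│6
5│· · · · · · · ·│5
4│· · · · ♙ · · ·│4
3│· · · · · · · ♘│3
2│♙ ♙ ♙ ♙ · ♙ ♙ ♙│2
1│♖ ♘ ♗ ♕ ♔ ♗ · ♖│1
  ─────────────────
  a b c d e f g h

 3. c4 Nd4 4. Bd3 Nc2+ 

  a b c d e f g h
  ─────────────────
8│♜ · ♝ ♛ ♚ ♝ ♞ ♜│8
7│♟ ♟ ♟ ♟ ♟ · ♟ ♟│7
6│· · · · · ♟ · ·│6
5│· · · · · · · ·│5
4│· · ♙ · ♙ · · ·│4
3│· · · ♗ · · · ♘│3
2│♙ ♙ ♞ ♙ · ♙ ♙ ♙│2
1│♖ ♘ ♗ ♕ ♔ · · ♖│1
  ─────────────────
  a b c d e f g h

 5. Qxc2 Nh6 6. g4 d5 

  a b c d e f g h
  ─────────────────
8│♜ · ♝ ♛ ♚ ♝ · ♜│8
7│♟ ♟ ♟ · ♟ · ♟ ♟│7
6│· · · · · ♟ · ♞│6
5│· · · ♟ · · · ·│5
4│· · ♙ · ♙ · ♙ ·│4
3│· · · ♗ · · · ♘│3
2│♙ ♙ ♕ ♙ · ♙ · ♙│2
1│♖ ♘ ♗ · ♔ · · ♖│1
  ─────────────────
  a b c d e f g h

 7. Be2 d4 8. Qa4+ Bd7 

  a b c d e f g h
  ─────────────────
8│♜ · · ♛ ♚ ♝ · ♜│8
7│♟ ♟ ♟ ♝ ♟ · ♟ ♟│7
6│· · · · · ♟ · ♞│6
5│· · · · · · · ·│5
4│♕ · ♙ ♟ ♙ · ♙ ·│4
3│· · · · · · · ♘│3
2│♙ ♙ · ♙ ♗ ♙ · ♙│2
1│♖ ♘ ♗ · ♔ · · ♖│1
  ─────────────────
  a b c d e f g h

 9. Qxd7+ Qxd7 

  a b c d e f g h
  ─────────────────
8│♜ · · · ♚ ♝ · ♜│8
7│♟ ♟ ♟ ♛ ♟ · ♟ ♟│7
6│· · · · · ♟ · ♞│6
5│· · · · · · · ·│5
4│· · ♙ ♟ ♙ · ♙ ·│4
3│· · · · · · · ♘│3
2│♙ ♙ · ♙ ♗ ♙ · ♙│2
1│♖ ♘ ♗ · ♔ · · ♖│1
  ─────────────────
  a b c d e f g h


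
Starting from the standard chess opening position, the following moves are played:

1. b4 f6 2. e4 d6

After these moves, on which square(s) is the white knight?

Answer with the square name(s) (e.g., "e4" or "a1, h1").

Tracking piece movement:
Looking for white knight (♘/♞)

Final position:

  a b c d e f g h
  ─────────────────
8│♜ ♞ ♝ ♛ ♚ ♝ ♞ ♜│8
7│♟ ♟ ♟ · ♟ · ♟ ♟│7
6│· · · ♟ · ♟ · ·│6
5│· · · · · · · ·│5
4│· ♙ · · ♙ · · ·│4
3│· · · · · · · ·│3
2│♙ · ♙ ♙ · ♙ ♙ ♙│2
1│♖ ♘ ♗ ♕ ♔ ♗ ♘ ♖│1
  ─────────────────
  a b c d e f g h


b1, g1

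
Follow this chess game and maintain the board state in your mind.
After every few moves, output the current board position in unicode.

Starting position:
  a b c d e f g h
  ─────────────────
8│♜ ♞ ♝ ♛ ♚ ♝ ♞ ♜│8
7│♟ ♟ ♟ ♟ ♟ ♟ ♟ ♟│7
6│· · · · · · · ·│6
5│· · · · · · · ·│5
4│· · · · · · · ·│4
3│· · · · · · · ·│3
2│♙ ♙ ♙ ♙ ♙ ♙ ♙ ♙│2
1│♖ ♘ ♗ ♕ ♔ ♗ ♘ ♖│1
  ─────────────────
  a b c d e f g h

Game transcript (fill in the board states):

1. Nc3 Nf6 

  a b c d e f g h
  ─────────────────
8│♜ ♞ ♝ ♛ ♚ ♝ · ♜│8
7│♟ ♟ ♟ ♟ ♟ ♟ ♟ ♟│7
6│· · · · · ♞ · ·│6
5│· · · · · · · ·│5
4│· · · · · · · ·│4
3│· · ♘ · · · · ·│3
2│♙ ♙ ♙ ♙ ♙ ♙ ♙ ♙│2
1│♖ · ♗ ♕ ♔ ♗ ♘ ♖│1
  ─────────────────
  a b c d e f g h

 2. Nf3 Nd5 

  a b c d e f g h
  ─────────────────
8│♜ ♞ ♝ ♛ ♚ ♝ · ♜│8
7│♟ ♟ ♟ ♟ ♟ ♟ ♟ ♟│7
6│· · · · · · · ·│6
5│· · · ♞ · · · ·│5
4│· · · · · · · ·│4
3│· · ♘ · · ♘ · ·│3
2│♙ ♙ ♙ ♙ ♙ ♙ ♙ ♙│2
1│♖ · ♗ ♕ ♔ ♗ · ♖│1
  ─────────────────
  a b c d e f g h

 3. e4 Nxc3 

  a b c d e f g h
  ─────────────────
8│♜ ♞ ♝ ♛ ♚ ♝ · ♜│8
7│♟ ♟ ♟ ♟ ♟ ♟ ♟ ♟│7
6│· · · · · · · ·│6
5│· · · · · · · ·│5
4│· · · · ♙ · · ·│4
3│· · ♞ · · ♘ · ·│3
2│♙ ♙ ♙ ♙ · ♙ ♙ ♙│2
1│♖ · ♗ ♕ ♔ ♗ · ♖│1
  ─────────────────
  a b c d e f g h



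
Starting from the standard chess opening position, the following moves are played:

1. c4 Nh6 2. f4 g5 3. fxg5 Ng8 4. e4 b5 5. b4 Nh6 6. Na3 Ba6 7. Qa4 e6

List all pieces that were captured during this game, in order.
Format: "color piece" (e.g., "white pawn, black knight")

Tracking captures:
  fxg5: captured black pawn

black pawn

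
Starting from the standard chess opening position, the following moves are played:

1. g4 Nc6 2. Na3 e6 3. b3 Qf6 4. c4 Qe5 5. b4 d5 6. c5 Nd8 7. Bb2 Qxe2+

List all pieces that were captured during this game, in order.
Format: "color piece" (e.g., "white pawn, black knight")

Tracking captures:
  Qxe2+: captured white pawn

white pawn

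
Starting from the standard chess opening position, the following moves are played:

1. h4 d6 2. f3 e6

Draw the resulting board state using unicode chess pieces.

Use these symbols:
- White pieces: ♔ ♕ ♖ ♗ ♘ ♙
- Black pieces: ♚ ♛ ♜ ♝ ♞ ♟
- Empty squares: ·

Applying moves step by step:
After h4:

♜ ♞ ♝ ♛ ♚ ♝ ♞ ♜
♟ ♟ ♟ ♟ ♟ ♟ ♟ ♟
· · · · · · · ·
· · · · · · · ·
· · · · · · · ♙
· · · · · · · ·
♙ ♙ ♙ ♙ ♙ ♙ ♙ ·
♖ ♘ ♗ ♕ ♔ ♗ ♘ ♖


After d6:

♜ ♞ ♝ ♛ ♚ ♝ ♞ ♜
♟ ♟ ♟ · ♟ ♟ ♟ ♟
· · · ♟ · · · ·
· · · · · · · ·
· · · · · · · ♙
· · · · · · · ·
♙ ♙ ♙ ♙ ♙ ♙ ♙ ·
♖ ♘ ♗ ♕ ♔ ♗ ♘ ♖


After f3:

♜ ♞ ♝ ♛ ♚ ♝ ♞ ♜
♟ ♟ ♟ · ♟ ♟ ♟ ♟
· · · ♟ · · · ·
· · · · · · · ·
· · · · · · · ♙
· · · · · ♙ · ·
♙ ♙ ♙ ♙ ♙ · ♙ ·
♖ ♘ ♗ ♕ ♔ ♗ ♘ ♖


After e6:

♜ ♞ ♝ ♛ ♚ ♝ ♞ ♜
♟ ♟ ♟ · · ♟ ♟ ♟
· · · ♟ ♟ · · ·
· · · · · · · ·
· · · · · · · ♙
· · · · · ♙ · ·
♙ ♙ ♙ ♙ ♙ · ♙ ·
♖ ♘ ♗ ♕ ♔ ♗ ♘ ♖



  a b c d e f g h
  ─────────────────
8│♜ ♞ ♝ ♛ ♚ ♝ ♞ ♜│8
7│♟ ♟ ♟ · · ♟ ♟ ♟│7
6│· · · ♟ ♟ · · ·│6
5│· · · · · · · ·│5
4│· · · · · · · ♙│4
3│· · · · · ♙ · ·│3
2│♙ ♙ ♙ ♙ ♙ · ♙ ·│2
1│♖ ♘ ♗ ♕ ♔ ♗ ♘ ♖│1
  ─────────────────
  a b c d e f g h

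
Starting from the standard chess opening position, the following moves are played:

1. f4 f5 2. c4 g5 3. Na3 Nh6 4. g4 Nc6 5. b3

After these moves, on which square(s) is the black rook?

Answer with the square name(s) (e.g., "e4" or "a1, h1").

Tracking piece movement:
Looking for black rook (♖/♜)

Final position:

  a b c d e f g h
  ─────────────────
8│♜ · ♝ ♛ ♚ ♝ · ♜│8
7│♟ ♟ ♟ ♟ ♟ · · ♟│7
6│· · ♞ · · · · ♞│6
5│· · · · · ♟ ♟ ·│5
4│· · ♙ · · ♙ ♙ ·│4
3│♘ ♙ · · · · · ·│3
2│♙ · · ♙ ♙ · · ♙│2
1│♖ · ♗ ♕ ♔ ♗ ♘ ♖│1
  ─────────────────
  a b c d e f g h


a8, h8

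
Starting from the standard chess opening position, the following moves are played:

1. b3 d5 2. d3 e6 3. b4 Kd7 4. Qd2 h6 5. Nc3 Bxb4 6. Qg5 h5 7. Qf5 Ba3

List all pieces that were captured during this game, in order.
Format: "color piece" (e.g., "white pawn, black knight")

Tracking captures:
  Bxb4: captured white pawn

white pawn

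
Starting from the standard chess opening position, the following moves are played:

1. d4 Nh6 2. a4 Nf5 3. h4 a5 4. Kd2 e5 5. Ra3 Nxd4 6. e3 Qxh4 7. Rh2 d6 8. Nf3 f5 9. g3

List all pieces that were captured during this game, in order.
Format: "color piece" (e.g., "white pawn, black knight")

Tracking captures:
  Nxd4: captured white pawn
  Qxh4: captured white pawn

white pawn, white pawn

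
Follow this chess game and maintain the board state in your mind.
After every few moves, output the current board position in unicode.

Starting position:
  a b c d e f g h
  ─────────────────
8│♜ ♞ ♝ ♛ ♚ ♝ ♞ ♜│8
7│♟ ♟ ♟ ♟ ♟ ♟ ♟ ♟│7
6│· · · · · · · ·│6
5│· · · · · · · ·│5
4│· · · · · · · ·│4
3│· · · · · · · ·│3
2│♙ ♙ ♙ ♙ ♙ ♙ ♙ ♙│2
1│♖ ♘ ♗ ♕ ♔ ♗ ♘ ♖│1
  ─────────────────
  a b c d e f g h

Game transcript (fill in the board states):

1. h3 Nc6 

  a b c d e f g h
  ─────────────────
8│♜ · ♝ ♛ ♚ ♝ ♞ ♜│8
7│♟ ♟ ♟ ♟ ♟ ♟ ♟ ♟│7
6│· · ♞ · · · · ·│6
5│· · · · · · · ·│5
4│· · · · · · · ·│4
3│· · · · · · · ♙│3
2│♙ ♙ ♙ ♙ ♙ ♙ ♙ ·│2
1│♖ ♘ ♗ ♕ ♔ ♗ ♘ ♖│1
  ─────────────────
  a b c d e f g h

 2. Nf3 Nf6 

  a b c d e f g h
  ─────────────────
8│♜ · ♝ ♛ ♚ ♝ · ♜│8
7│♟ ♟ ♟ ♟ ♟ ♟ ♟ ♟│7
6│· · ♞ · · ♞ · ·│6
5│· · · · · · · ·│5
4│· · · · · · · ·│4
3│· · · · · ♘ · ♙│3
2│♙ ♙ ♙ ♙ ♙ ♙ ♙ ·│2
1│♖ ♘ ♗ ♕ ♔ ♗ · ♖│1
  ─────────────────
  a b c d e f g h

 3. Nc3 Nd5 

  a b c d e f g h
  ─────────────────
8│♜ · ♝ ♛ ♚ ♝ · ♜│8
7│♟ ♟ ♟ ♟ ♟ ♟ ♟ ♟│7
6│· · ♞ · · · · ·│6
5│· · · ♞ · · · ·│5
4│· · · · · · · ·│4
3│· · ♘ · · ♘ · ♙│3
2│♙ ♙ ♙ ♙ ♙ ♙ ♙ ·│2
1│♖ · ♗ ♕ ♔ ♗ · ♖│1
  ─────────────────
  a b c d e f g h

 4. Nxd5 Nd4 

  a b c d e f g h
  ─────────────────
8│♜ · ♝ ♛ ♚ ♝ · ♜│8
7│♟ ♟ ♟ ♟ ♟ ♟ ♟ ♟│7
6│· · · · · · · ·│6
5│· · · ♘ · · · ·│5
4│· · · ♞ · · · ·│4
3│· · · · · ♘ · ♙│3
2│♙ ♙ ♙ ♙ ♙ ♙ ♙ ·│2
1│♖ · ♗ ♕ ♔ ♗ · ♖│1
  ─────────────────
  a b c d e f g h



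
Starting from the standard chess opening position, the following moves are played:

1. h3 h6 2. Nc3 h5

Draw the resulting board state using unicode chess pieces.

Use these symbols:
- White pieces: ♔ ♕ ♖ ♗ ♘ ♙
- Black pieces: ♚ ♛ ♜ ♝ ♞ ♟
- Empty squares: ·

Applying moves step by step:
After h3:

♜ ♞ ♝ ♛ ♚ ♝ ♞ ♜
♟ ♟ ♟ ♟ ♟ ♟ ♟ ♟
· · · · · · · ·
· · · · · · · ·
· · · · · · · ·
· · · · · · · ♙
♙ ♙ ♙ ♙ ♙ ♙ ♙ ·
♖ ♘ ♗ ♕ ♔ ♗ ♘ ♖


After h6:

♜ ♞ ♝ ♛ ♚ ♝ ♞ ♜
♟ ♟ ♟ ♟ ♟ ♟ ♟ ·
· · · · · · · ♟
· · · · · · · ·
· · · · · · · ·
· · · · · · · ♙
♙ ♙ ♙ ♙ ♙ ♙ ♙ ·
♖ ♘ ♗ ♕ ♔ ♗ ♘ ♖


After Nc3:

♜ ♞ ♝ ♛ ♚ ♝ ♞ ♜
♟ ♟ ♟ ♟ ♟ ♟ ♟ ·
· · · · · · · ♟
· · · · · · · ·
· · · · · · · ·
· · ♘ · · · · ♙
♙ ♙ ♙ ♙ ♙ ♙ ♙ ·
♖ · ♗ ♕ ♔ ♗ ♘ ♖


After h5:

♜ ♞ ♝ ♛ ♚ ♝ ♞ ♜
♟ ♟ ♟ ♟ ♟ ♟ ♟ ·
· · · · · · · ·
· · · · · · · ♟
· · · · · · · ·
· · ♘ · · · · ♙
♙ ♙ ♙ ♙ ♙ ♙ ♙ ·
♖ · ♗ ♕ ♔ ♗ ♘ ♖



  a b c d e f g h
  ─────────────────
8│♜ ♞ ♝ ♛ ♚ ♝ ♞ ♜│8
7│♟ ♟ ♟ ♟ ♟ ♟ ♟ ·│7
6│· · · · · · · ·│6
5│· · · · · · · ♟│5
4│· · · · · · · ·│4
3│· · ♘ · · · · ♙│3
2│♙ ♙ ♙ ♙ ♙ ♙ ♙ ·│2
1│♖ · ♗ ♕ ♔ ♗ ♘ ♖│1
  ─────────────────
  a b c d e f g h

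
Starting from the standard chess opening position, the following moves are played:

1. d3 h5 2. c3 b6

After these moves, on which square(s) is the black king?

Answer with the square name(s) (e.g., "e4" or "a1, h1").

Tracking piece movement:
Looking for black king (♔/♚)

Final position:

  a b c d e f g h
  ─────────────────
8│♜ ♞ ♝ ♛ ♚ ♝ ♞ ♜│8
7│♟ · ♟ ♟ ♟ ♟ ♟ ·│7
6│· ♟ · · · · · ·│6
5│· · · · · · · ♟│5
4│· · · · · · · ·│4
3│· · ♙ ♙ · · · ·│3
2│♙ ♙ · · ♙ ♙ ♙ ♙│2
1│♖ ♘ ♗ ♕ ♔ ♗ ♘ ♖│1
  ─────────────────
  a b c d e f g h


e8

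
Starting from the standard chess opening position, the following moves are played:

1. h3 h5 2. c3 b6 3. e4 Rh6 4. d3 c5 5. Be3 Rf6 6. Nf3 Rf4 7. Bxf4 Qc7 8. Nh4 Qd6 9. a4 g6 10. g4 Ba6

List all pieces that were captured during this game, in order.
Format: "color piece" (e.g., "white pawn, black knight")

Tracking captures:
  Bxf4: captured black rook

black rook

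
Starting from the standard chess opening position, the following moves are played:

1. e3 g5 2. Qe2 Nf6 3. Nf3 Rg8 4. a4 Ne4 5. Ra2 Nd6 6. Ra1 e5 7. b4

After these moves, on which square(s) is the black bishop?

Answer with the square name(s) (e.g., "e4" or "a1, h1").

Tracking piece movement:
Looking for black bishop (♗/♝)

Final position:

  a b c d e f g h
  ─────────────────
8│♜ ♞ ♝ ♛ ♚ ♝ ♜ ·│8
7│♟ ♟ ♟ ♟ · ♟ · ♟│7
6│· · · ♞ · · · ·│6
5│· · · · ♟ · ♟ ·│5
4│♙ ♙ · · · · · ·│4
3│· · · · ♙ ♘ · ·│3
2│· · ♙ ♙ ♕ ♙ ♙ ♙│2
1│♖ ♘ ♗ · ♔ ♗ · ♖│1
  ─────────────────
  a b c d e f g h


c8, f8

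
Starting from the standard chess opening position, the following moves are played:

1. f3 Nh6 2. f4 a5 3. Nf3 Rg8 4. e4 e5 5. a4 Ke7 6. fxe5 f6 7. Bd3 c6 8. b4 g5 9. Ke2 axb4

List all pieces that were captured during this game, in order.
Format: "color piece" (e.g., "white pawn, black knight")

Tracking captures:
  fxe5: captured black pawn
  axb4: captured white pawn

black pawn, white pawn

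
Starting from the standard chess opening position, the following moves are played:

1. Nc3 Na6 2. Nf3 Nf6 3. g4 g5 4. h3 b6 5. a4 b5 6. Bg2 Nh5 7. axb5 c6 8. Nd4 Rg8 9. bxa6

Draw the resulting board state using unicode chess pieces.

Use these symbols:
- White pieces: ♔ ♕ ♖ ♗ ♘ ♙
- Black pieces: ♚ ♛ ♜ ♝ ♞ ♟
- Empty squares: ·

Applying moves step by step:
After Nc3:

♜ ♞ ♝ ♛ ♚ ♝ ♞ ♜
♟ ♟ ♟ ♟ ♟ ♟ ♟ ♟
· · · · · · · ·
· · · · · · · ·
· · · · · · · ·
· · ♘ · · · · ·
♙ ♙ ♙ ♙ ♙ ♙ ♙ ♙
♖ · ♗ ♕ ♔ ♗ ♘ ♖


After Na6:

♜ · ♝ ♛ ♚ ♝ ♞ ♜
♟ ♟ ♟ ♟ ♟ ♟ ♟ ♟
♞ · · · · · · ·
· · · · · · · ·
· · · · · · · ·
· · ♘ · · · · ·
♙ ♙ ♙ ♙ ♙ ♙ ♙ ♙
♖ · ♗ ♕ ♔ ♗ ♘ ♖


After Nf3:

♜ · ♝ ♛ ♚ ♝ ♞ ♜
♟ ♟ ♟ ♟ ♟ ♟ ♟ ♟
♞ · · · · · · ·
· · · · · · · ·
· · · · · · · ·
· · ♘ · · ♘ · ·
♙ ♙ ♙ ♙ ♙ ♙ ♙ ♙
♖ · ♗ ♕ ♔ ♗ · ♖


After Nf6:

♜ · ♝ ♛ ♚ ♝ · ♜
♟ ♟ ♟ ♟ ♟ ♟ ♟ ♟
♞ · · · · ♞ · ·
· · · · · · · ·
· · · · · · · ·
· · ♘ · · ♘ · ·
♙ ♙ ♙ ♙ ♙ ♙ ♙ ♙
♖ · ♗ ♕ ♔ ♗ · ♖


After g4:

♜ · ♝ ♛ ♚ ♝ · ♜
♟ ♟ ♟ ♟ ♟ ♟ ♟ ♟
♞ · · · · ♞ · ·
· · · · · · · ·
· · · · · · ♙ ·
· · ♘ · · ♘ · ·
♙ ♙ ♙ ♙ ♙ ♙ · ♙
♖ · ♗ ♕ ♔ ♗ · ♖


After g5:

♜ · ♝ ♛ ♚ ♝ · ♜
♟ ♟ ♟ ♟ ♟ ♟ · ♟
♞ · · · · ♞ · ·
· · · · · · ♟ ·
· · · · · · ♙ ·
· · ♘ · · ♘ · ·
♙ ♙ ♙ ♙ ♙ ♙ · ♙
♖ · ♗ ♕ ♔ ♗ · ♖


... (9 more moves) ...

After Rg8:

♜ · ♝ ♛ ♚ ♝ ♜ ·
♟ · · ♟ ♟ ♟ · ♟
♞ · ♟ · · · · ·
· ♙ · · · · ♟ ♞
· · · ♘ · · ♙ ·
· · ♘ · · · · ♙
· ♙ ♙ ♙ ♙ ♙ ♗ ·
♖ · ♗ ♕ ♔ · · ♖


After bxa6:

♜ · ♝ ♛ ♚ ♝ ♜ ·
♟ · · ♟ ♟ ♟ · ♟
♙ · ♟ · · · · ·
· · · · · · ♟ ♞
· · · ♘ · · ♙ ·
· · ♘ · · · · ♙
· ♙ ♙ ♙ ♙ ♙ ♗ ·
♖ · ♗ ♕ ♔ · · ♖



  a b c d e f g h
  ─────────────────
8│♜ · ♝ ♛ ♚ ♝ ♜ ·│8
7│♟ · · ♟ ♟ ♟ · ♟│7
6│♙ · ♟ · · · · ·│6
5│· · · · · · ♟ ♞│5
4│· · · ♘ · · ♙ ·│4
3│· · ♘ · · · · ♙│3
2│· ♙ ♙ ♙ ♙ ♙ ♗ ·│2
1│♖ · ♗ ♕ ♔ · · ♖│1
  ─────────────────
  a b c d e f g h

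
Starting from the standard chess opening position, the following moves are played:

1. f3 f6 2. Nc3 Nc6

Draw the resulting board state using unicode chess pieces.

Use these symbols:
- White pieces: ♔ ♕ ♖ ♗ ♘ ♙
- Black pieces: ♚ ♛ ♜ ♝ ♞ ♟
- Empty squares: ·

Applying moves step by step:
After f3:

♜ ♞ ♝ ♛ ♚ ♝ ♞ ♜
♟ ♟ ♟ ♟ ♟ ♟ ♟ ♟
· · · · · · · ·
· · · · · · · ·
· · · · · · · ·
· · · · · ♙ · ·
♙ ♙ ♙ ♙ ♙ · ♙ ♙
♖ ♘ ♗ ♕ ♔ ♗ ♘ ♖


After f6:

♜ ♞ ♝ ♛ ♚ ♝ ♞ ♜
♟ ♟ ♟ ♟ ♟ · ♟ ♟
· · · · · ♟ · ·
· · · · · · · ·
· · · · · · · ·
· · · · · ♙ · ·
♙ ♙ ♙ ♙ ♙ · ♙ ♙
♖ ♘ ♗ ♕ ♔ ♗ ♘ ♖


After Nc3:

♜ ♞ ♝ ♛ ♚ ♝ ♞ ♜
♟ ♟ ♟ ♟ ♟ · ♟ ♟
· · · · · ♟ · ·
· · · · · · · ·
· · · · · · · ·
· · ♘ · · ♙ · ·
♙ ♙ ♙ ♙ ♙ · ♙ ♙
♖ · ♗ ♕ ♔ ♗ ♘ ♖


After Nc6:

♜ · ♝ ♛ ♚ ♝ ♞ ♜
♟ ♟ ♟ ♟ ♟ · ♟ ♟
· · ♞ · · ♟ · ·
· · · · · · · ·
· · · · · · · ·
· · ♘ · · ♙ · ·
♙ ♙ ♙ ♙ ♙ · ♙ ♙
♖ · ♗ ♕ ♔ ♗ ♘ ♖



  a b c d e f g h
  ─────────────────
8│♜ · ♝ ♛ ♚ ♝ ♞ ♜│8
7│♟ ♟ ♟ ♟ ♟ · ♟ ♟│7
6│· · ♞ · · ♟ · ·│6
5│· · · · · · · ·│5
4│· · · · · · · ·│4
3│· · ♘ · · ♙ · ·│3
2│♙ ♙ ♙ ♙ ♙ · ♙ ♙│2
1│♖ · ♗ ♕ ♔ ♗ ♘ ♖│1
  ─────────────────
  a b c d e f g h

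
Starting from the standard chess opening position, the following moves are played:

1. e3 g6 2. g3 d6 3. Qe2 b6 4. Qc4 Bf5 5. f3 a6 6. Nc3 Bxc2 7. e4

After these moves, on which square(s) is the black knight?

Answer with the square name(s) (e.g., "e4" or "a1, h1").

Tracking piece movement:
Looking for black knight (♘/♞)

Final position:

  a b c d e f g h
  ─────────────────
8│♜ ♞ · ♛ ♚ ♝ ♞ ♜│8
7│· · ♟ · ♟ ♟ · ♟│7
6│♟ ♟ · ♟ · · ♟ ·│6
5│· · · · · · · ·│5
4│· · ♕ · ♙ · · ·│4
3│· · ♘ · · ♙ ♙ ·│3
2│♙ ♙ ♝ ♙ · · · ♙│2
1│♖ · ♗ · ♔ ♗ ♘ ♖│1
  ─────────────────
  a b c d e f g h


b8, g8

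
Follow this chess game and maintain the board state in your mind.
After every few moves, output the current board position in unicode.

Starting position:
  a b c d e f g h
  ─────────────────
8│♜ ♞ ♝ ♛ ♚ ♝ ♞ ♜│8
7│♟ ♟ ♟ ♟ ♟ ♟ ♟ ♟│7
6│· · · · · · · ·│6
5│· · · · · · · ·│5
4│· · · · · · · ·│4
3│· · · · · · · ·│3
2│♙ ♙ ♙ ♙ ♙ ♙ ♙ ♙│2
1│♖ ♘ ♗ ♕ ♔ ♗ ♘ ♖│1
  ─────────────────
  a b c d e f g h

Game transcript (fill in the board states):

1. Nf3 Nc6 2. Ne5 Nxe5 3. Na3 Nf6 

  a b c d e f g h
  ─────────────────
8│♜ · ♝ ♛ ♚ ♝ · ♜│8
7│♟ ♟ ♟ ♟ ♟ ♟ ♟ ♟│7
6│· · · · · ♞ · ·│6
5│· · · · ♞ · · ·│5
4│· · · · · · · ·│4
3│♘ · · · · · · ·│3
2│♙ ♙ ♙ ♙ ♙ ♙ ♙ ♙│2
1│♖ · ♗ ♕ ♔ ♗ · ♖│1
  ─────────────────
  a b c d e f g h

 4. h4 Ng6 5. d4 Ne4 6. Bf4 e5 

  a b c d e f g h
  ─────────────────
8│♜ · ♝ ♛ ♚ ♝ · ♜│8
7│♟ ♟ ♟ ♟ · ♟ ♟ ♟│7
6│· · · · · · ♞ ·│6
5│· · · · ♟ · · ·│5
4│· · · ♙ ♞ ♗ · ♙│4
3│♘ · · · · · · ·│3
2│♙ ♙ ♙ · ♙ ♙ ♙ ·│2
1│♖ · · ♕ ♔ ♗ · ♖│1
  ─────────────────
  a b c d e f g h

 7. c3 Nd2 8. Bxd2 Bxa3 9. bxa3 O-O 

  a b c d e f g h
  ─────────────────
8│♜ · ♝ ♛ · ♜ ♚ ·│8
7│♟ ♟ ♟ ♟ · ♟ ♟ ♟│7
6│· · · · · · ♞ ·│6
5│· · · · ♟ · · ·│5
4│· · · ♙ · · · ♙│4
3│♙ · ♙ · · · · ·│3
2│♙ · · ♗ ♙ ♙ ♙ ·│2
1│♖ · · ♕ ♔ ♗ · ♖│1
  ─────────────────
  a b c d e f g h

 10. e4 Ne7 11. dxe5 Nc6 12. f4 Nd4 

  a b c d e f g h
  ─────────────────
8│♜ · ♝ ♛ · ♜ ♚ ·│8
7│♟ ♟ ♟ ♟ · ♟ ♟ ♟│7
6│· · · · · · · ·│6
5│· · · · ♙ · · ·│5
4│· · · ♞ ♙ ♙ · ♙│4
3│♙ · ♙ · · · · ·│3
2│♙ · · ♗ · · ♙ ·│2
1│♖ · · ♕ ♔ ♗ · ♖│1
  ─────────────────
  a b c d e f g h

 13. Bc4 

  a b c d e f g h
  ─────────────────
8│♜ · ♝ ♛ · ♜ ♚ ·│8
7│♟ ♟ ♟ ♟ · ♟ ♟ ♟│7
6│· · · · · · · ·│6
5│· · · · ♙ · · ·│5
4│· · ♗ ♞ ♙ ♙ · ♙│4
3│♙ · ♙ · · · · ·│3
2│♙ · · ♗ · · ♙ ·│2
1│♖ · · ♕ ♔ · · ♖│1
  ─────────────────
  a b c d e f g h


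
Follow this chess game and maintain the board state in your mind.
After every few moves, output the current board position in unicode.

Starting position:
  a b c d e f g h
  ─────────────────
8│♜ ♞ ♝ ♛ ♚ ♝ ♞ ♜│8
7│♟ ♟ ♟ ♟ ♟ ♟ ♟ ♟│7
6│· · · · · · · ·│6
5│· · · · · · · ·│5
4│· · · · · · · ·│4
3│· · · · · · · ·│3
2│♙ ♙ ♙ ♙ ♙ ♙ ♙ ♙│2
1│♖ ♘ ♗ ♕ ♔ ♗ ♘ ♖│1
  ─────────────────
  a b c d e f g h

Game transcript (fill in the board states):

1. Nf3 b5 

  a b c d e f g h
  ─────────────────
8│♜ ♞ ♝ ♛ ♚ ♝ ♞ ♜│8
7│♟ · ♟ ♟ ♟ ♟ ♟ ♟│7
6│· · · · · · · ·│6
5│· ♟ · · · · · ·│5
4│· · · · · · · ·│4
3│· · · · · ♘ · ·│3
2│♙ ♙ ♙ ♙ ♙ ♙ ♙ ♙│2
1│♖ ♘ ♗ ♕ ♔ ♗ · ♖│1
  ─────────────────
  a b c d e f g h

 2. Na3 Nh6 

  a b c d e f g h
  ─────────────────
8│♜ ♞ ♝ ♛ ♚ ♝ · ♜│8
7│♟ · ♟ ♟ ♟ ♟ ♟ ♟│7
6│· · · · · · · ♞│6
5│· ♟ · · · · · ·│5
4│· · · · · · · ·│4
3│♘ · · · · ♘ · ·│3
2│♙ ♙ ♙ ♙ ♙ ♙ ♙ ♙│2
1│♖ · ♗ ♕ ♔ ♗ · ♖│1
  ─────────────────
  a b c d e f g h

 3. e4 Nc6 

  a b c d e f g h
  ─────────────────
8│♜ · ♝ ♛ ♚ ♝ · ♜│8
7│♟ · ♟ ♟ ♟ ♟ ♟ ♟│7
6│· · ♞ · · · · ♞│6
5│· ♟ · · · · · ·│5
4│· · · · ♙ · · ·│4
3│♘ · · · · ♘ · ·│3
2│♙ ♙ ♙ ♙ · ♙ ♙ ♙│2
1│♖ · ♗ ♕ ♔ ♗ · ♖│1
  ─────────────────
  a b c d e f g h

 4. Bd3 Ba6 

  a b c d e f g h
  ─────────────────
8│♜ · · ♛ ♚ ♝ · ♜│8
7│♟ · ♟ ♟ ♟ ♟ ♟ ♟│7
6│♝ · ♞ · · · · ♞│6
5│· ♟ · · · · · ·│5
4│· · · · ♙ · · ·│4
3│♘ · · ♗ · ♘ · ·│3
2│♙ ♙ ♙ ♙ · ♙ ♙ ♙│2
1│♖ · ♗ ♕ ♔ · · ♖│1
  ─────────────────
  a b c d e f g h

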